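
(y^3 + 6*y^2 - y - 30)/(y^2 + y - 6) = y + 5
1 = 1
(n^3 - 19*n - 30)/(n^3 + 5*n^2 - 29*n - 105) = (n + 2)/(n + 7)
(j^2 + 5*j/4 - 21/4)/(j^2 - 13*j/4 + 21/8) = 2*(j + 3)/(2*j - 3)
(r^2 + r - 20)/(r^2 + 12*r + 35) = (r - 4)/(r + 7)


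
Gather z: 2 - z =2 - z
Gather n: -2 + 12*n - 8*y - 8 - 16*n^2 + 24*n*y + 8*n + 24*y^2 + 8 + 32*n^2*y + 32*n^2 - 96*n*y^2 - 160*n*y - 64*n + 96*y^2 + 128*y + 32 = n^2*(32*y + 16) + n*(-96*y^2 - 136*y - 44) + 120*y^2 + 120*y + 30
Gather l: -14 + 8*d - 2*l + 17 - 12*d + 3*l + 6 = -4*d + l + 9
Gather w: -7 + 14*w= 14*w - 7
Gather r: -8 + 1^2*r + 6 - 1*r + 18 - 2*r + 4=20 - 2*r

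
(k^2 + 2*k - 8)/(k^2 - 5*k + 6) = (k + 4)/(k - 3)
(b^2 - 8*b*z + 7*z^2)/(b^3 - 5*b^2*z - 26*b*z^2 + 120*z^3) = (b^2 - 8*b*z + 7*z^2)/(b^3 - 5*b^2*z - 26*b*z^2 + 120*z^3)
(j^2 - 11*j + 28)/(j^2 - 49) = (j - 4)/(j + 7)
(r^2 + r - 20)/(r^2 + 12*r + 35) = (r - 4)/(r + 7)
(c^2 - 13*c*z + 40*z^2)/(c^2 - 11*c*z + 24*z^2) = (-c + 5*z)/(-c + 3*z)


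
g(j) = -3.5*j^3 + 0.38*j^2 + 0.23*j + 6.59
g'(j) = -10.5*j^2 + 0.76*j + 0.23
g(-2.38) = 55.38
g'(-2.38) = -61.06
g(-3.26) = 131.14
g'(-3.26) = -113.84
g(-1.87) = 30.38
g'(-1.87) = -37.91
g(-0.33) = 6.68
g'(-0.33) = -1.16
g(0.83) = 5.04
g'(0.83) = -6.37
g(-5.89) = 733.60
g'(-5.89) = -368.51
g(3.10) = -93.31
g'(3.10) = -98.32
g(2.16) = -26.41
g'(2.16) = -47.12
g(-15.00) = 11901.14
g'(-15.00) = -2373.67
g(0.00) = 6.59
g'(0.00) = 0.23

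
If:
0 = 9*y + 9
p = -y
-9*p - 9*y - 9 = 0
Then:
No Solution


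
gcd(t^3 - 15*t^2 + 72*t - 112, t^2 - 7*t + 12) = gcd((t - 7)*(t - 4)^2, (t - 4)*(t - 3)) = t - 4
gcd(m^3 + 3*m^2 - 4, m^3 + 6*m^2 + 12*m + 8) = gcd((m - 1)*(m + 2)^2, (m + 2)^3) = m^2 + 4*m + 4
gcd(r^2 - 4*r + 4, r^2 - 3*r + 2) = r - 2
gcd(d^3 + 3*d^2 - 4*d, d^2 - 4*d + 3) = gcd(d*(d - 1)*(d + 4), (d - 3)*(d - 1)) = d - 1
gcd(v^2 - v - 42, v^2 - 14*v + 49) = v - 7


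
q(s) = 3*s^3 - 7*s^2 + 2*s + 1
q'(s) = 9*s^2 - 14*s + 2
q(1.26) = -1.59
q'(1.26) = -1.35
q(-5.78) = -823.72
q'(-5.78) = 383.60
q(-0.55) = -2.72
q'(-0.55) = 12.42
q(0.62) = 0.26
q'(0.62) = -3.22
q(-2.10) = -61.85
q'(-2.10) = 71.09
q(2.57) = 10.83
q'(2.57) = 25.46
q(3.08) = 28.41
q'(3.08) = 44.26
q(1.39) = -1.69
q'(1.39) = -0.07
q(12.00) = 4201.00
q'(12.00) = 1130.00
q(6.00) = 409.00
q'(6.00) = 242.00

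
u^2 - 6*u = u*(u - 6)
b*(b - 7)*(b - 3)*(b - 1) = b^4 - 11*b^3 + 31*b^2 - 21*b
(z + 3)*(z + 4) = z^2 + 7*z + 12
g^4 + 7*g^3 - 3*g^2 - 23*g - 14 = (g - 2)*(g + 1)^2*(g + 7)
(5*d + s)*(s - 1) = 5*d*s - 5*d + s^2 - s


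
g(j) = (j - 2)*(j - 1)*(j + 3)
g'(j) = (j - 2)*(j - 1) + (j - 2)*(j + 3) + (j - 1)*(j + 3) = 3*j^2 - 7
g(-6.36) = -206.74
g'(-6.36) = 114.35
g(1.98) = -0.10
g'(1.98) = 4.76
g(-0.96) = 11.84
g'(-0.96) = -4.24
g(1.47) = -1.11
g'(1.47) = -0.52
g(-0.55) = 9.68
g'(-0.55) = -6.09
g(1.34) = -0.97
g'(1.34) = -1.61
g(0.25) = 4.27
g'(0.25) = -6.81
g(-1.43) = 13.09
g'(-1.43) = -0.87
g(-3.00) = 0.00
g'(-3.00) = 20.00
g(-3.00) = 0.00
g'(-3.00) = 20.00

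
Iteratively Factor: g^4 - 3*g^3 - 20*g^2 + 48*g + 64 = (g + 1)*(g^3 - 4*g^2 - 16*g + 64) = (g + 1)*(g + 4)*(g^2 - 8*g + 16) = (g - 4)*(g + 1)*(g + 4)*(g - 4)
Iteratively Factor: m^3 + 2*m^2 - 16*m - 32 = (m - 4)*(m^2 + 6*m + 8) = (m - 4)*(m + 2)*(m + 4)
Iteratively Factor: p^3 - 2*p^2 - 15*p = (p - 5)*(p^2 + 3*p) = (p - 5)*(p + 3)*(p)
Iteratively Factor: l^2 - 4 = (l + 2)*(l - 2)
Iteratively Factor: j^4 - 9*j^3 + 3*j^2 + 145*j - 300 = (j - 5)*(j^3 - 4*j^2 - 17*j + 60) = (j - 5)*(j - 3)*(j^2 - j - 20) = (j - 5)*(j - 3)*(j + 4)*(j - 5)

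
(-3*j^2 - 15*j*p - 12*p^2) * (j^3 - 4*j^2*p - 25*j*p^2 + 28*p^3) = -3*j^5 - 3*j^4*p + 123*j^3*p^2 + 339*j^2*p^3 - 120*j*p^4 - 336*p^5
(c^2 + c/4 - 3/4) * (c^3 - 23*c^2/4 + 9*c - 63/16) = c^5 - 11*c^4/2 + 109*c^3/16 + 21*c^2/8 - 495*c/64 + 189/64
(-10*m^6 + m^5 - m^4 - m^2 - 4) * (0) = 0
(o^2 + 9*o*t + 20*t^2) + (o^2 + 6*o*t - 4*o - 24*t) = 2*o^2 + 15*o*t - 4*o + 20*t^2 - 24*t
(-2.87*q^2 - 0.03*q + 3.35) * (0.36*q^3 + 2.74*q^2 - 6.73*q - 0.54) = -1.0332*q^5 - 7.8746*q^4 + 20.4389*q^3 + 10.9307*q^2 - 22.5293*q - 1.809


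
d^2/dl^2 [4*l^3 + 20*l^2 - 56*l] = 24*l + 40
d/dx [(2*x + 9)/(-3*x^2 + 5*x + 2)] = (6*x^2 + 54*x - 41)/(9*x^4 - 30*x^3 + 13*x^2 + 20*x + 4)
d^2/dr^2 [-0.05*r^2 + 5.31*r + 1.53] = -0.100000000000000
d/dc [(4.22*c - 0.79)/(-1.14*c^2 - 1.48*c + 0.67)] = (4.8108*c^2 - 1.8012*c + 1.6582)/(1.2996*c^4 + 3.3744*c^3 + 0.6628*c^2 - 1.9832*c + 0.4489)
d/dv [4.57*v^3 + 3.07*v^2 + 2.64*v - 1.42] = 13.71*v^2 + 6.14*v + 2.64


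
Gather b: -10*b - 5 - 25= -10*b - 30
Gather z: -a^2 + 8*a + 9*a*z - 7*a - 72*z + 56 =-a^2 + a + z*(9*a - 72) + 56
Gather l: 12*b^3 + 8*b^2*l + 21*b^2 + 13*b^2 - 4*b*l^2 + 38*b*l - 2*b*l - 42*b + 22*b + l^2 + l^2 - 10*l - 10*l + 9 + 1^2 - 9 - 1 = 12*b^3 + 34*b^2 - 20*b + l^2*(2 - 4*b) + l*(8*b^2 + 36*b - 20)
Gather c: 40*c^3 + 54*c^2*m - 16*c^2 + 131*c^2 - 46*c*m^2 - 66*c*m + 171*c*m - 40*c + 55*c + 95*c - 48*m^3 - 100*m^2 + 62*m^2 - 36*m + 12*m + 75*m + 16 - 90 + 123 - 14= 40*c^3 + c^2*(54*m + 115) + c*(-46*m^2 + 105*m + 110) - 48*m^3 - 38*m^2 + 51*m + 35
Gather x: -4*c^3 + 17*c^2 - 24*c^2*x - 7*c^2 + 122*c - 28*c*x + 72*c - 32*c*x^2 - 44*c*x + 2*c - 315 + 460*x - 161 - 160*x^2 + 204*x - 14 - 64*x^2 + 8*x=-4*c^3 + 10*c^2 + 196*c + x^2*(-32*c - 224) + x*(-24*c^2 - 72*c + 672) - 490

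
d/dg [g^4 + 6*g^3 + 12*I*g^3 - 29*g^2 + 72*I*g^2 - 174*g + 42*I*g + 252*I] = 4*g^3 + g^2*(18 + 36*I) + g*(-58 + 144*I) - 174 + 42*I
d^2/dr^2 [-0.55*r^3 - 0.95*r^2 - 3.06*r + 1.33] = -3.3*r - 1.9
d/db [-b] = -1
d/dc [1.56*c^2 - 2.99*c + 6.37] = 3.12*c - 2.99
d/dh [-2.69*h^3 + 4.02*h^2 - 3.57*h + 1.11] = -8.07*h^2 + 8.04*h - 3.57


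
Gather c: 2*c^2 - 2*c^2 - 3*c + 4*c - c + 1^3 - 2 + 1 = 0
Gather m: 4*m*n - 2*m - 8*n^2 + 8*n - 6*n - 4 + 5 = m*(4*n - 2) - 8*n^2 + 2*n + 1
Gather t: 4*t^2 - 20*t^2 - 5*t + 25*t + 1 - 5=-16*t^2 + 20*t - 4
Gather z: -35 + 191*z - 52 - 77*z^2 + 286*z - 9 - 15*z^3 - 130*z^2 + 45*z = -15*z^3 - 207*z^2 + 522*z - 96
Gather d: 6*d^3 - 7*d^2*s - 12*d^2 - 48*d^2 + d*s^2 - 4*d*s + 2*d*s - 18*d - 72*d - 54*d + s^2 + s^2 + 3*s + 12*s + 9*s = 6*d^3 + d^2*(-7*s - 60) + d*(s^2 - 2*s - 144) + 2*s^2 + 24*s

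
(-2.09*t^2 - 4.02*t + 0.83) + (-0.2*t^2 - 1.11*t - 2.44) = -2.29*t^2 - 5.13*t - 1.61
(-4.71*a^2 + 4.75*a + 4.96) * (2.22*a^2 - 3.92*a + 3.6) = -10.4562*a^4 + 29.0082*a^3 - 24.5648*a^2 - 2.3432*a + 17.856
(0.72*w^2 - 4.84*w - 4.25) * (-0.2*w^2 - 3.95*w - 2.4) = -0.144*w^4 - 1.876*w^3 + 18.24*w^2 + 28.4035*w + 10.2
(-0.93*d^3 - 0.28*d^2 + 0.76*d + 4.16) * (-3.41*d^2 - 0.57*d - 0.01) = 3.1713*d^5 + 1.4849*d^4 - 2.4227*d^3 - 14.616*d^2 - 2.3788*d - 0.0416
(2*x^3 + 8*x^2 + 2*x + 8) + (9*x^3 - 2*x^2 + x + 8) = 11*x^3 + 6*x^2 + 3*x + 16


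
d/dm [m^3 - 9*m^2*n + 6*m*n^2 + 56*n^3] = 3*m^2 - 18*m*n + 6*n^2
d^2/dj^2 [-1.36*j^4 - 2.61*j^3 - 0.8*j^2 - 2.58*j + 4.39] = -16.32*j^2 - 15.66*j - 1.6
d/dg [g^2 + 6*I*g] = 2*g + 6*I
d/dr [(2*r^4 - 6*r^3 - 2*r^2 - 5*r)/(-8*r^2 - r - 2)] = 2*(-16*r^5 + 21*r^4 - 2*r^3 - r^2 + 4*r + 5)/(64*r^4 + 16*r^3 + 33*r^2 + 4*r + 4)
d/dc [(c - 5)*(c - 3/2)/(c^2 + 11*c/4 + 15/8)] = 4*(148*c^2 - 180*c - 525)/(64*c^4 + 352*c^3 + 724*c^2 + 660*c + 225)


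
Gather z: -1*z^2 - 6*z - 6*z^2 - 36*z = -7*z^2 - 42*z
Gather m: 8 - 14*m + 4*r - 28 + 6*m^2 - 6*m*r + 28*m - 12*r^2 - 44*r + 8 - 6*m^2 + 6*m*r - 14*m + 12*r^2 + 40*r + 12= 0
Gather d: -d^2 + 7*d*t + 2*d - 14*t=-d^2 + d*(7*t + 2) - 14*t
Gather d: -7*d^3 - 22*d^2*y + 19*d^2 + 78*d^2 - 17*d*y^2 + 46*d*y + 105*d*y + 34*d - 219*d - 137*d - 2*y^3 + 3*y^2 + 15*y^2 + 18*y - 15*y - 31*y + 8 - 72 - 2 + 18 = -7*d^3 + d^2*(97 - 22*y) + d*(-17*y^2 + 151*y - 322) - 2*y^3 + 18*y^2 - 28*y - 48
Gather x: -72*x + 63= 63 - 72*x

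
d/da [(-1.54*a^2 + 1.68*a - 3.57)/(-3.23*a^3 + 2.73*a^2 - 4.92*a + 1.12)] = (-4.9742*a^4 + 10.8528*a^3 - 31.6029*a^2 + 16.0426*a - 15.6828)/(10.4329*a^6 - 17.6358*a^5 + 39.2361*a^4 - 34.0984*a^3 + 30.3216*a^2 - 11.0208*a + 1.2544)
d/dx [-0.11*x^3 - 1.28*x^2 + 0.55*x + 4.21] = -0.33*x^2 - 2.56*x + 0.55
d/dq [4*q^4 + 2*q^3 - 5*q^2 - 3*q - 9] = 16*q^3 + 6*q^2 - 10*q - 3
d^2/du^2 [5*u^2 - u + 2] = 10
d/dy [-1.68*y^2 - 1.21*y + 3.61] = -3.36*y - 1.21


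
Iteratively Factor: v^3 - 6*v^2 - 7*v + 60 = (v - 4)*(v^2 - 2*v - 15) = (v - 4)*(v + 3)*(v - 5)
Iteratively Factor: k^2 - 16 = (k - 4)*(k + 4)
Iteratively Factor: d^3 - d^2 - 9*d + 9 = (d - 3)*(d^2 + 2*d - 3) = (d - 3)*(d - 1)*(d + 3)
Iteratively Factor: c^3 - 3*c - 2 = (c + 1)*(c^2 - c - 2) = (c - 2)*(c + 1)*(c + 1)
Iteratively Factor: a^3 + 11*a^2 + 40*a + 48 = (a + 3)*(a^2 + 8*a + 16) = (a + 3)*(a + 4)*(a + 4)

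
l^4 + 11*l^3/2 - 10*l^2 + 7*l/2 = l*(l - 1)*(l - 1/2)*(l + 7)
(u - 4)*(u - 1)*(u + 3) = u^3 - 2*u^2 - 11*u + 12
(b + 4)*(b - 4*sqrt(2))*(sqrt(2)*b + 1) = sqrt(2)*b^3 - 7*b^2 + 4*sqrt(2)*b^2 - 28*b - 4*sqrt(2)*b - 16*sqrt(2)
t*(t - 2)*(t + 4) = t^3 + 2*t^2 - 8*t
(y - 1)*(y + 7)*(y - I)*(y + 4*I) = y^4 + 6*y^3 + 3*I*y^3 - 3*y^2 + 18*I*y^2 + 24*y - 21*I*y - 28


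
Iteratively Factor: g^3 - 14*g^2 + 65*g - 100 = (g - 5)*(g^2 - 9*g + 20) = (g - 5)*(g - 4)*(g - 5)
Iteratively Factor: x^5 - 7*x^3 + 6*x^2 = (x)*(x^4 - 7*x^2 + 6*x) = x*(x - 1)*(x^3 + x^2 - 6*x) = x^2*(x - 1)*(x^2 + x - 6) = x^2*(x - 2)*(x - 1)*(x + 3)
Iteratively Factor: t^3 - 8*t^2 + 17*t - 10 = (t - 1)*(t^2 - 7*t + 10) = (t - 2)*(t - 1)*(t - 5)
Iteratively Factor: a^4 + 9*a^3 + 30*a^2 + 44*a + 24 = (a + 3)*(a^3 + 6*a^2 + 12*a + 8) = (a + 2)*(a + 3)*(a^2 + 4*a + 4) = (a + 2)^2*(a + 3)*(a + 2)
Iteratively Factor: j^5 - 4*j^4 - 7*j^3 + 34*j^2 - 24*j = (j - 1)*(j^4 - 3*j^3 - 10*j^2 + 24*j) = (j - 4)*(j - 1)*(j^3 + j^2 - 6*j) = (j - 4)*(j - 1)*(j + 3)*(j^2 - 2*j) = j*(j - 4)*(j - 1)*(j + 3)*(j - 2)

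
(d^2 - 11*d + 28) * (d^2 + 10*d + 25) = d^4 - d^3 - 57*d^2 + 5*d + 700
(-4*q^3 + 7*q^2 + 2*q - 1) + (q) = -4*q^3 + 7*q^2 + 3*q - 1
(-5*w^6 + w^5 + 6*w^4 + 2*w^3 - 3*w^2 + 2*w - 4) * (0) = 0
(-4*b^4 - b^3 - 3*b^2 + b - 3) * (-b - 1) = 4*b^5 + 5*b^4 + 4*b^3 + 2*b^2 + 2*b + 3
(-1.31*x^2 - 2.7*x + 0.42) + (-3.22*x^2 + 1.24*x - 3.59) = -4.53*x^2 - 1.46*x - 3.17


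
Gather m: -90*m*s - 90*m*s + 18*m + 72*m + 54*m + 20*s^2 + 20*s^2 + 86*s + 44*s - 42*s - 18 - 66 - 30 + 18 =m*(144 - 180*s) + 40*s^2 + 88*s - 96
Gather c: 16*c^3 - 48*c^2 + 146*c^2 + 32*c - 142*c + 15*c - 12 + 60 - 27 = 16*c^3 + 98*c^2 - 95*c + 21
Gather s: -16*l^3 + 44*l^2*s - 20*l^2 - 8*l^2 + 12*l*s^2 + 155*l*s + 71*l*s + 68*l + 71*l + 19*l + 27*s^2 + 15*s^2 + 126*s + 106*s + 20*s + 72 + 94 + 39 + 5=-16*l^3 - 28*l^2 + 158*l + s^2*(12*l + 42) + s*(44*l^2 + 226*l + 252) + 210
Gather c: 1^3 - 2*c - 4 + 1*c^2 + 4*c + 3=c^2 + 2*c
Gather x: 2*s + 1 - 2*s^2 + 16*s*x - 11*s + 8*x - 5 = -2*s^2 - 9*s + x*(16*s + 8) - 4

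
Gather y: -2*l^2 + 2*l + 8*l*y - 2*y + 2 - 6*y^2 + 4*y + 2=-2*l^2 + 2*l - 6*y^2 + y*(8*l + 2) + 4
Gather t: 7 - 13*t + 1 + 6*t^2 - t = 6*t^2 - 14*t + 8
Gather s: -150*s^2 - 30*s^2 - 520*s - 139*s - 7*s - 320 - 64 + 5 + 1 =-180*s^2 - 666*s - 378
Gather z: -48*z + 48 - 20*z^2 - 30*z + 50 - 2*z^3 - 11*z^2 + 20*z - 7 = -2*z^3 - 31*z^2 - 58*z + 91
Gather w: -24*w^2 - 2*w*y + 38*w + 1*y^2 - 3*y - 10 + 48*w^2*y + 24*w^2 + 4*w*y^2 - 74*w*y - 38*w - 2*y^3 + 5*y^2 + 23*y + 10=48*w^2*y + w*(4*y^2 - 76*y) - 2*y^3 + 6*y^2 + 20*y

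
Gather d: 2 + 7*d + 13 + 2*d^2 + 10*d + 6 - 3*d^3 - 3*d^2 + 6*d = -3*d^3 - d^2 + 23*d + 21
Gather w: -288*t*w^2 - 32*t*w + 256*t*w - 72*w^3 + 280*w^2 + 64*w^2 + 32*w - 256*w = -72*w^3 + w^2*(344 - 288*t) + w*(224*t - 224)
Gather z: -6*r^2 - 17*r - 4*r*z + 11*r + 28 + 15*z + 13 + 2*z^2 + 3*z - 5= -6*r^2 - 6*r + 2*z^2 + z*(18 - 4*r) + 36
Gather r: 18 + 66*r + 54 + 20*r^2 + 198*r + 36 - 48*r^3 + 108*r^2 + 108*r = -48*r^3 + 128*r^2 + 372*r + 108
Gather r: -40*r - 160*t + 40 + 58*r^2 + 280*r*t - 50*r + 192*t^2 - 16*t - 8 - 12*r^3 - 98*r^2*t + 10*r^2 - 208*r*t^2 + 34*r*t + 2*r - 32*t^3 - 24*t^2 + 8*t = -12*r^3 + r^2*(68 - 98*t) + r*(-208*t^2 + 314*t - 88) - 32*t^3 + 168*t^2 - 168*t + 32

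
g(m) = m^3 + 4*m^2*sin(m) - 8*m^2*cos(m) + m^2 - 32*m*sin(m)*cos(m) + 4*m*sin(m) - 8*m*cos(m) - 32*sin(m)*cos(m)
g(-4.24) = -1.32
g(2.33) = 136.52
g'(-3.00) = 10.67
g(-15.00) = -2198.65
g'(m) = 8*m^2*sin(m) + 4*m^2*cos(m) + 3*m^2 + 32*m*sin(m)^2 + 16*m*sin(m) - 32*m*cos(m)^2 - 12*m*cos(m) + 2*m + 32*sin(m)^2 - 32*sin(m)*cos(m) + 4*sin(m) - 32*cos(m)^2 - 8*cos(m)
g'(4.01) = -88.54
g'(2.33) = 113.76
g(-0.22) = 6.84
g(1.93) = 78.85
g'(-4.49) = 20.80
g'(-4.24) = 16.66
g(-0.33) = 8.61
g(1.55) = 19.58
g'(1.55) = 138.83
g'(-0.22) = -21.29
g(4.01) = 44.00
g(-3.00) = 35.07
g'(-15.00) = -1133.14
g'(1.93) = 162.42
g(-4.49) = -5.60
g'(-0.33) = -10.74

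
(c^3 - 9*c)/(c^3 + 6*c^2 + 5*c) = (c^2 - 9)/(c^2 + 6*c + 5)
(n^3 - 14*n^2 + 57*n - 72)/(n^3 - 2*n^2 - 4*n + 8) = (n^3 - 14*n^2 + 57*n - 72)/(n^3 - 2*n^2 - 4*n + 8)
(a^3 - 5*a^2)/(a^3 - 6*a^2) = (a - 5)/(a - 6)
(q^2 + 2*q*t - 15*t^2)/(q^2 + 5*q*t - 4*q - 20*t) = (q - 3*t)/(q - 4)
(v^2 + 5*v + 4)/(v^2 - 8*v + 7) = (v^2 + 5*v + 4)/(v^2 - 8*v + 7)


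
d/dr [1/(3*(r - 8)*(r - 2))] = 2*(5 - r)/(3*(r^4 - 20*r^3 + 132*r^2 - 320*r + 256))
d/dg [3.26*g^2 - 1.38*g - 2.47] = 6.52*g - 1.38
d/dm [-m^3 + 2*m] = 2 - 3*m^2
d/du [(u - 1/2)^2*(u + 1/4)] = 3*u*(2*u - 1)/2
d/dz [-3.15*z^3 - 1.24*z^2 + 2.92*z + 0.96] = -9.45*z^2 - 2.48*z + 2.92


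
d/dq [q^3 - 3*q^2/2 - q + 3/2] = 3*q^2 - 3*q - 1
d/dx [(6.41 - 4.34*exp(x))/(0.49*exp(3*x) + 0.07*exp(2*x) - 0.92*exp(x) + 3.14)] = (4.2532*exp(3*x) - 9.1189*exp(2*x) - 0.8974*exp(x) - 7.7304)*exp(x)/(0.2401*exp(6*x) + 0.0686*exp(5*x) - 0.8967*exp(4*x) + 2.9484*exp(3*x) + 1.286*exp(2*x) - 5.7776*exp(x) + 9.8596)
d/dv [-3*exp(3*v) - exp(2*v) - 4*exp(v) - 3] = (-9*exp(2*v) - 2*exp(v) - 4)*exp(v)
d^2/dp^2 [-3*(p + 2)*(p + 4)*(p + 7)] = -18*p - 78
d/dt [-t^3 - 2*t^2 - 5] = t*(-3*t - 4)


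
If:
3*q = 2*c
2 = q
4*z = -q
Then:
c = 3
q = 2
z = -1/2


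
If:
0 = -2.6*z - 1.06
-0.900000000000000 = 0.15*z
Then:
No Solution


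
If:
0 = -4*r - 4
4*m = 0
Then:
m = 0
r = -1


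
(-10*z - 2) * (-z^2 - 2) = 10*z^3 + 2*z^2 + 20*z + 4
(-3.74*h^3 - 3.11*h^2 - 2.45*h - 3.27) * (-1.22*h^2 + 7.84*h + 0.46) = 4.5628*h^5 - 25.5274*h^4 - 23.1138*h^3 - 16.6492*h^2 - 26.7638*h - 1.5042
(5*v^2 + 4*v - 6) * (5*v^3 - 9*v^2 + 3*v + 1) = 25*v^5 - 25*v^4 - 51*v^3 + 71*v^2 - 14*v - 6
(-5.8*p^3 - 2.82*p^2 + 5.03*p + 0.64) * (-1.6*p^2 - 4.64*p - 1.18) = 9.28*p^5 + 31.424*p^4 + 11.8808*p^3 - 21.0356*p^2 - 8.905*p - 0.7552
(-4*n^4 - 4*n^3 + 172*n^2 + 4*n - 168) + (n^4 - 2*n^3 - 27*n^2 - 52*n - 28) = -3*n^4 - 6*n^3 + 145*n^2 - 48*n - 196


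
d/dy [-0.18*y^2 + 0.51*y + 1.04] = 0.51 - 0.36*y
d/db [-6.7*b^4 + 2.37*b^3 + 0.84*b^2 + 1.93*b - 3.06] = -26.8*b^3 + 7.11*b^2 + 1.68*b + 1.93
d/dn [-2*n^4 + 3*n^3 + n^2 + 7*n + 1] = -8*n^3 + 9*n^2 + 2*n + 7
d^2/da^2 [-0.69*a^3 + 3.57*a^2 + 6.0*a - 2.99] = 7.14 - 4.14*a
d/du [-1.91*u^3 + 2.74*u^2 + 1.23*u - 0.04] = -5.73*u^2 + 5.48*u + 1.23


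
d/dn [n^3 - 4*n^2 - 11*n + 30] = 3*n^2 - 8*n - 11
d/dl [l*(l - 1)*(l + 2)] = 3*l^2 + 2*l - 2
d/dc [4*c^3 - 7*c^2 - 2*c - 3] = 12*c^2 - 14*c - 2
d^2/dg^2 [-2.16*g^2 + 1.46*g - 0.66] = -4.32000000000000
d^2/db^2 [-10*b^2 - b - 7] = -20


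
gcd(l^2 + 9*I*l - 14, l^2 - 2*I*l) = 1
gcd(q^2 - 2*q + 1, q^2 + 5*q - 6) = q - 1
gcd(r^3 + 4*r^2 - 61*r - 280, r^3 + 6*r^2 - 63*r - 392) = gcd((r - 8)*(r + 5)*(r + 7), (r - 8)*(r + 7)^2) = r^2 - r - 56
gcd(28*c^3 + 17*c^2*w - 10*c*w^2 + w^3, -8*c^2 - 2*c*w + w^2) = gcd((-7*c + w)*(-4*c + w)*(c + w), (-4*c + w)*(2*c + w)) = -4*c + w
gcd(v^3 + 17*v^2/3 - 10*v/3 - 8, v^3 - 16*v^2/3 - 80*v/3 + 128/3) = v - 4/3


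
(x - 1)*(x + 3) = x^2 + 2*x - 3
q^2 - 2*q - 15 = (q - 5)*(q + 3)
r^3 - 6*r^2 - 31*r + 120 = (r - 8)*(r - 3)*(r + 5)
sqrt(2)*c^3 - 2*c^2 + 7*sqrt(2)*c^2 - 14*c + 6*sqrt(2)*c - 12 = (c + 6)*(c - sqrt(2))*(sqrt(2)*c + sqrt(2))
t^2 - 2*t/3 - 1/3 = (t - 1)*(t + 1/3)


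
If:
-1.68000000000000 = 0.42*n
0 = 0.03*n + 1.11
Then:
No Solution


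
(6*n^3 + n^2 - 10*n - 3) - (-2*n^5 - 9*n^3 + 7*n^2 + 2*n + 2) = 2*n^5 + 15*n^3 - 6*n^2 - 12*n - 5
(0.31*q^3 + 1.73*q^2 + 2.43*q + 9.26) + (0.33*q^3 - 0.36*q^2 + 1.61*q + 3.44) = 0.64*q^3 + 1.37*q^2 + 4.04*q + 12.7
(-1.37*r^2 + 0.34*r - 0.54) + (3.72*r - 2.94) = -1.37*r^2 + 4.06*r - 3.48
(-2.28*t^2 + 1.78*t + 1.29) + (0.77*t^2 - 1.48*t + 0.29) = -1.51*t^2 + 0.3*t + 1.58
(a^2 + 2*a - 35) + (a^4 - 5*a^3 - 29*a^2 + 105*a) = a^4 - 5*a^3 - 28*a^2 + 107*a - 35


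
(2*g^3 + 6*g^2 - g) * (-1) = -2*g^3 - 6*g^2 + g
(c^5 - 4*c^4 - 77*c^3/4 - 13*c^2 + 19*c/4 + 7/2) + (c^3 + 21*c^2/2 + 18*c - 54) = c^5 - 4*c^4 - 73*c^3/4 - 5*c^2/2 + 91*c/4 - 101/2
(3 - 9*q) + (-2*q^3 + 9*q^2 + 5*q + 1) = -2*q^3 + 9*q^2 - 4*q + 4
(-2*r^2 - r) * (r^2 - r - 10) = -2*r^4 + r^3 + 21*r^2 + 10*r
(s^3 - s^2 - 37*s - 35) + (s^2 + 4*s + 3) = s^3 - 33*s - 32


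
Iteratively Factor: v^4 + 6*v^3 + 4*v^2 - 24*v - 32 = (v - 2)*(v^3 + 8*v^2 + 20*v + 16) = (v - 2)*(v + 2)*(v^2 + 6*v + 8) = (v - 2)*(v + 2)^2*(v + 4)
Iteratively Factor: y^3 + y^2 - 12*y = (y - 3)*(y^2 + 4*y) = (y - 3)*(y + 4)*(y)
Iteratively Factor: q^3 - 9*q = (q)*(q^2 - 9) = q*(q - 3)*(q + 3)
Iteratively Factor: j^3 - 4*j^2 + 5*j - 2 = (j - 1)*(j^2 - 3*j + 2) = (j - 2)*(j - 1)*(j - 1)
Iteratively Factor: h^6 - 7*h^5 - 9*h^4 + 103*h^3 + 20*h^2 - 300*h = (h - 5)*(h^5 - 2*h^4 - 19*h^3 + 8*h^2 + 60*h) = (h - 5)*(h + 2)*(h^4 - 4*h^3 - 11*h^2 + 30*h) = (h - 5)^2*(h + 2)*(h^3 + h^2 - 6*h) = h*(h - 5)^2*(h + 2)*(h^2 + h - 6) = h*(h - 5)^2*(h - 2)*(h + 2)*(h + 3)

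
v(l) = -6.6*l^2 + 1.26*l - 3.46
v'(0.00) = 1.26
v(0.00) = -3.46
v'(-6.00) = 80.46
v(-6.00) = -248.62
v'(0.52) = -5.60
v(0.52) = -4.59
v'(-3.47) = 47.06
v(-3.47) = -87.30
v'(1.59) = -19.73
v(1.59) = -18.14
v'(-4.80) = 64.62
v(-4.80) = -161.57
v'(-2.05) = 28.32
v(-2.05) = -33.78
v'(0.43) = -4.42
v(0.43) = -4.14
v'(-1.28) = 18.16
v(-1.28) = -15.89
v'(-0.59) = 9.05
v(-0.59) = -6.50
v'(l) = 1.26 - 13.2*l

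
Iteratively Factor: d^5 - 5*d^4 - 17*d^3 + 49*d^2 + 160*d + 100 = (d + 2)*(d^4 - 7*d^3 - 3*d^2 + 55*d + 50) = (d - 5)*(d + 2)*(d^3 - 2*d^2 - 13*d - 10) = (d - 5)*(d + 2)^2*(d^2 - 4*d - 5) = (d - 5)*(d + 1)*(d + 2)^2*(d - 5)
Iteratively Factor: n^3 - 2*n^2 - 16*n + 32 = (n + 4)*(n^2 - 6*n + 8) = (n - 4)*(n + 4)*(n - 2)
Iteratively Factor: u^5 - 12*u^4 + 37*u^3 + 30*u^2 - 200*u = (u)*(u^4 - 12*u^3 + 37*u^2 + 30*u - 200) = u*(u + 2)*(u^3 - 14*u^2 + 65*u - 100) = u*(u - 5)*(u + 2)*(u^2 - 9*u + 20) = u*(u - 5)*(u - 4)*(u + 2)*(u - 5)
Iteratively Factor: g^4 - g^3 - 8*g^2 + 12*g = (g - 2)*(g^3 + g^2 - 6*g) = (g - 2)^2*(g^2 + 3*g) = g*(g - 2)^2*(g + 3)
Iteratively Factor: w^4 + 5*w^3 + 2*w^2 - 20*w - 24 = (w + 2)*(w^3 + 3*w^2 - 4*w - 12) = (w + 2)*(w + 3)*(w^2 - 4) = (w - 2)*(w + 2)*(w + 3)*(w + 2)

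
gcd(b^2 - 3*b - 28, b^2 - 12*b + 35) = b - 7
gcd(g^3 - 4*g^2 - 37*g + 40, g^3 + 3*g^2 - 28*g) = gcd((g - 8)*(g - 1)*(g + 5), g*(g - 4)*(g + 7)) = 1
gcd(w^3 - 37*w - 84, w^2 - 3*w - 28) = w^2 - 3*w - 28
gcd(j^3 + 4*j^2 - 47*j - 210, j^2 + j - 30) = j + 6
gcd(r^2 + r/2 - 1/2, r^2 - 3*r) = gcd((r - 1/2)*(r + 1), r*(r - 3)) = 1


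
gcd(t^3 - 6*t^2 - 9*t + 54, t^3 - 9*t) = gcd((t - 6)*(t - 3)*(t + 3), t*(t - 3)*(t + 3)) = t^2 - 9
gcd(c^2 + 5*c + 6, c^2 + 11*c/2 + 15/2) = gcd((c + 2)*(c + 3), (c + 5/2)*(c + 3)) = c + 3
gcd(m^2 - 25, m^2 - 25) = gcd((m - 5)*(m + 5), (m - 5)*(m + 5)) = m^2 - 25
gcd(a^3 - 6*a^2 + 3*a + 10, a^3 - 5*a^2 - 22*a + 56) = a - 2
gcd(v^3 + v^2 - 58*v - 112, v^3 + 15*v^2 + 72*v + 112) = v + 7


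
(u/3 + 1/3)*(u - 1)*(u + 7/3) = u^3/3 + 7*u^2/9 - u/3 - 7/9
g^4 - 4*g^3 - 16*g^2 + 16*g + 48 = (g - 6)*(g - 2)*(g + 2)^2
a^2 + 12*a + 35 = (a + 5)*(a + 7)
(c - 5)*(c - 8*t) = c^2 - 8*c*t - 5*c + 40*t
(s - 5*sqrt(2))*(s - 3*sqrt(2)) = s^2 - 8*sqrt(2)*s + 30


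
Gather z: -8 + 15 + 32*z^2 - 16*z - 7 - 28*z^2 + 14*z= 4*z^2 - 2*z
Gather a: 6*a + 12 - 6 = 6*a + 6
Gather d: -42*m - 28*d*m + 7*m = -28*d*m - 35*m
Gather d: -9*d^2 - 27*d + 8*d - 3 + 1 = -9*d^2 - 19*d - 2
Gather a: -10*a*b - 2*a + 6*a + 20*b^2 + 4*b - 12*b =a*(4 - 10*b) + 20*b^2 - 8*b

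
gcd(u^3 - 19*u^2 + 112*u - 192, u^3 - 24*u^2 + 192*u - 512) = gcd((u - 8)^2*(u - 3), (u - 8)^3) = u^2 - 16*u + 64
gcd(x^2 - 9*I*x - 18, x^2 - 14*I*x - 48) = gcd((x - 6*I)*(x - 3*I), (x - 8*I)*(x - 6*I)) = x - 6*I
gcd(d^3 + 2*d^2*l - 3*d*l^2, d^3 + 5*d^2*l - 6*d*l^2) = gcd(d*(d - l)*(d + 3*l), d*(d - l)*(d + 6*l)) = d^2 - d*l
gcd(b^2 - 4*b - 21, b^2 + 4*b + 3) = b + 3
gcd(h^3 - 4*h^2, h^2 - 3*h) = h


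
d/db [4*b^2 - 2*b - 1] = 8*b - 2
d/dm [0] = 0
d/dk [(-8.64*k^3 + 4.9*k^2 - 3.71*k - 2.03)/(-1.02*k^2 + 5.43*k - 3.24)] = (8.8128*k^4 - 93.8304*k^3 + 106.8036*k^2 - 35.8932*k + 23.0433)/(1.0404*k^4 - 11.0772*k^3 + 36.0945*k^2 - 35.1864*k + 10.4976)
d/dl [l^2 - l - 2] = 2*l - 1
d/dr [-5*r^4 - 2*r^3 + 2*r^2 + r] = -20*r^3 - 6*r^2 + 4*r + 1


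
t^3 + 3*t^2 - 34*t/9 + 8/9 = (t - 2/3)*(t - 1/3)*(t + 4)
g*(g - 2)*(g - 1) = g^3 - 3*g^2 + 2*g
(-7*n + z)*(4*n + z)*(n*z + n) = -28*n^3*z - 28*n^3 - 3*n^2*z^2 - 3*n^2*z + n*z^3 + n*z^2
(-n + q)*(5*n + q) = -5*n^2 + 4*n*q + q^2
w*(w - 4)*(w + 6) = w^3 + 2*w^2 - 24*w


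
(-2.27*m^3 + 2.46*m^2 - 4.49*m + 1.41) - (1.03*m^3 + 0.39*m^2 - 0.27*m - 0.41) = -3.3*m^3 + 2.07*m^2 - 4.22*m + 1.82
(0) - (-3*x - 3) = 3*x + 3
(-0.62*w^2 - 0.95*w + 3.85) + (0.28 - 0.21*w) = -0.62*w^2 - 1.16*w + 4.13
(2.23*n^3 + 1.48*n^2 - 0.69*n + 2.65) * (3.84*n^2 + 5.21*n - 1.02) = 8.5632*n^5 + 17.3015*n^4 + 2.7866*n^3 + 5.0715*n^2 + 14.5103*n - 2.703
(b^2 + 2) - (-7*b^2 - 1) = 8*b^2 + 3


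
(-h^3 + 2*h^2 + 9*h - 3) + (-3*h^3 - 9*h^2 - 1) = -4*h^3 - 7*h^2 + 9*h - 4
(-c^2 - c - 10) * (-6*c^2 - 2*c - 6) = 6*c^4 + 8*c^3 + 68*c^2 + 26*c + 60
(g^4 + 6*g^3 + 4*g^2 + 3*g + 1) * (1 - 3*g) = -3*g^5 - 17*g^4 - 6*g^3 - 5*g^2 + 1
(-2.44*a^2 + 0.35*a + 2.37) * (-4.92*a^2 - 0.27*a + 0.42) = 12.0048*a^4 - 1.0632*a^3 - 12.7797*a^2 - 0.4929*a + 0.9954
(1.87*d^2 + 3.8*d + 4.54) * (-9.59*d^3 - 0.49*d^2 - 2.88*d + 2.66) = -17.9333*d^5 - 37.3583*d^4 - 50.7862*d^3 - 8.1944*d^2 - 2.9672*d + 12.0764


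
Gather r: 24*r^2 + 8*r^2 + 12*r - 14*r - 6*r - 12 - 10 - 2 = 32*r^2 - 8*r - 24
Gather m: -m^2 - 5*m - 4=-m^2 - 5*m - 4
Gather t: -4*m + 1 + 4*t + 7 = -4*m + 4*t + 8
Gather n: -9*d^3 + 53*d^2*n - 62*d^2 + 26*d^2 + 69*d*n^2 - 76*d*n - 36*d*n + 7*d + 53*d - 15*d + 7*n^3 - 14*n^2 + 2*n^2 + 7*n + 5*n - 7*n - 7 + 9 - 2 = -9*d^3 - 36*d^2 + 45*d + 7*n^3 + n^2*(69*d - 12) + n*(53*d^2 - 112*d + 5)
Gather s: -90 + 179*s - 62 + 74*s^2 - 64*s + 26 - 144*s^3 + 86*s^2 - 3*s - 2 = -144*s^3 + 160*s^2 + 112*s - 128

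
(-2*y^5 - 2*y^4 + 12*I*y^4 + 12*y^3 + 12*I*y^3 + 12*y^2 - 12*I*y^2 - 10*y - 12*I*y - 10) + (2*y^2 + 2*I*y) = -2*y^5 - 2*y^4 + 12*I*y^4 + 12*y^3 + 12*I*y^3 + 14*y^2 - 12*I*y^2 - 10*y - 10*I*y - 10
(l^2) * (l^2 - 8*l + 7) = l^4 - 8*l^3 + 7*l^2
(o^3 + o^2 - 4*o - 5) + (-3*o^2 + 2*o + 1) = o^3 - 2*o^2 - 2*o - 4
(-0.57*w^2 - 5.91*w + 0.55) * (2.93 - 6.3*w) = 3.591*w^3 + 35.5629*w^2 - 20.7813*w + 1.6115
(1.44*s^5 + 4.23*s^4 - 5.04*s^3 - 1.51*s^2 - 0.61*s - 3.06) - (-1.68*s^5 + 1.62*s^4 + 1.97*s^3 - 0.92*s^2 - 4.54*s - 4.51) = 3.12*s^5 + 2.61*s^4 - 7.01*s^3 - 0.59*s^2 + 3.93*s + 1.45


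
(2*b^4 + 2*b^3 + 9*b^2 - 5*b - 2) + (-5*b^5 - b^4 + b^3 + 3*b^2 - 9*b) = -5*b^5 + b^4 + 3*b^3 + 12*b^2 - 14*b - 2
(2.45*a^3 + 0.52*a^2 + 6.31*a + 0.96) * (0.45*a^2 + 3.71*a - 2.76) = 1.1025*a^5 + 9.3235*a^4 - 1.9933*a^3 + 22.4069*a^2 - 13.854*a - 2.6496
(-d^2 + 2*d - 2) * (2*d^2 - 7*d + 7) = -2*d^4 + 11*d^3 - 25*d^2 + 28*d - 14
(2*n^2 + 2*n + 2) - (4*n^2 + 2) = -2*n^2 + 2*n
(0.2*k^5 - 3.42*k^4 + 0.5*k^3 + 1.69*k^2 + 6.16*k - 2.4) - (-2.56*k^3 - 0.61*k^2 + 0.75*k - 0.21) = 0.2*k^5 - 3.42*k^4 + 3.06*k^3 + 2.3*k^2 + 5.41*k - 2.19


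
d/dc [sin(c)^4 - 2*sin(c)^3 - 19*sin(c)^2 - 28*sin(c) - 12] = 2*(2*sin(c)^3 - 3*sin(c)^2 - 19*sin(c) - 14)*cos(c)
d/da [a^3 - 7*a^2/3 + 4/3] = a*(9*a - 14)/3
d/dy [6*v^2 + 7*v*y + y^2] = 7*v + 2*y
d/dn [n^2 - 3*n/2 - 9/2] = 2*n - 3/2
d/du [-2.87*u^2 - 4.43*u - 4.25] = -5.74*u - 4.43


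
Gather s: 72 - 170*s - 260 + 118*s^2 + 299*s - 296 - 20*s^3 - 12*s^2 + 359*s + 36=-20*s^3 + 106*s^2 + 488*s - 448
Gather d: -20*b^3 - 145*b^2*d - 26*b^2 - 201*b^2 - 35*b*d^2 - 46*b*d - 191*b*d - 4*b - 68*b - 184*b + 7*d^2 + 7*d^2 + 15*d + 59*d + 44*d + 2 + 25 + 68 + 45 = -20*b^3 - 227*b^2 - 256*b + d^2*(14 - 35*b) + d*(-145*b^2 - 237*b + 118) + 140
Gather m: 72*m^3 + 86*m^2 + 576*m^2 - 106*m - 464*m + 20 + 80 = 72*m^3 + 662*m^2 - 570*m + 100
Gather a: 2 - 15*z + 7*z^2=7*z^2 - 15*z + 2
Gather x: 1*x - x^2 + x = -x^2 + 2*x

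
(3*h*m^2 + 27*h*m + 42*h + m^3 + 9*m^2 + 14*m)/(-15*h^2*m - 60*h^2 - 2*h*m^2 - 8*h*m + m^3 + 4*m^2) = (-m^2 - 9*m - 14)/(5*h*m + 20*h - m^2 - 4*m)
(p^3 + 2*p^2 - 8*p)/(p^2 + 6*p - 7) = p*(p^2 + 2*p - 8)/(p^2 + 6*p - 7)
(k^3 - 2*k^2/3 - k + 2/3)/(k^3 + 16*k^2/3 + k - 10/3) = (k - 1)/(k + 5)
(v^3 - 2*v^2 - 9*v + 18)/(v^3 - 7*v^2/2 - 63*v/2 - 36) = 2*(v^2 - 5*v + 6)/(2*v^2 - 13*v - 24)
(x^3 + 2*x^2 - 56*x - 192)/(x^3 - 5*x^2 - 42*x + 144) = (x + 4)/(x - 3)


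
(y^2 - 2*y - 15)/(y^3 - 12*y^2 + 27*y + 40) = (y + 3)/(y^2 - 7*y - 8)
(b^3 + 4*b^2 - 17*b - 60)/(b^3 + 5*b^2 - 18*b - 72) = (b + 5)/(b + 6)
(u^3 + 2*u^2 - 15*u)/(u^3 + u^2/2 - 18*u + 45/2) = 2*u/(2*u - 3)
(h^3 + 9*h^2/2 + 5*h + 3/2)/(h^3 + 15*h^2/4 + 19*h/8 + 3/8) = 4*(h + 1)/(4*h + 1)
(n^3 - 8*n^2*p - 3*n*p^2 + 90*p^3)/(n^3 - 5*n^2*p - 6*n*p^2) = (n^2 - 2*n*p - 15*p^2)/(n*(n + p))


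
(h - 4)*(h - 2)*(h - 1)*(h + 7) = h^4 - 35*h^2 + 90*h - 56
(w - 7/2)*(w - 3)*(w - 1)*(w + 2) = w^4 - 11*w^3/2 + 2*w^2 + 47*w/2 - 21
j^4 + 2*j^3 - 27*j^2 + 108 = (j - 3)^2*(j + 2)*(j + 6)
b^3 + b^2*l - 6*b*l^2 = b*(b - 2*l)*(b + 3*l)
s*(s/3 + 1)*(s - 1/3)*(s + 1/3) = s^4/3 + s^3 - s^2/27 - s/9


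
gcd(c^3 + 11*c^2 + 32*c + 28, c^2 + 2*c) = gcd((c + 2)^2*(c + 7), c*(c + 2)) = c + 2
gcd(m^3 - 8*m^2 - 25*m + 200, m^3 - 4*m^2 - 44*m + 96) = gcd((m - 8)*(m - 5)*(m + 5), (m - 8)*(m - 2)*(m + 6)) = m - 8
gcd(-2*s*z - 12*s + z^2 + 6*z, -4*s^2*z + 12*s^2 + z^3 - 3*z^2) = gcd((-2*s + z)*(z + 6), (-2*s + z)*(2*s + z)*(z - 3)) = -2*s + z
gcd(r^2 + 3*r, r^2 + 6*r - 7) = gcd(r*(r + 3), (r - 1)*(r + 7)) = 1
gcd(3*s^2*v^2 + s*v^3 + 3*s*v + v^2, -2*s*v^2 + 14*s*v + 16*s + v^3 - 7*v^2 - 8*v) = 1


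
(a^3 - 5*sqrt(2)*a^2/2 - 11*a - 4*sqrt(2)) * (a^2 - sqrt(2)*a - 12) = a^5 - 7*sqrt(2)*a^4/2 - 18*a^3 + 37*sqrt(2)*a^2 + 140*a + 48*sqrt(2)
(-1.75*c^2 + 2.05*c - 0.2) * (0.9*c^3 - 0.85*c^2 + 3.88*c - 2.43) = -1.575*c^5 + 3.3325*c^4 - 8.7125*c^3 + 12.3765*c^2 - 5.7575*c + 0.486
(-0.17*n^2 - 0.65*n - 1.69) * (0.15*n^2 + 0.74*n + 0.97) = -0.0255*n^4 - 0.2233*n^3 - 0.8994*n^2 - 1.8811*n - 1.6393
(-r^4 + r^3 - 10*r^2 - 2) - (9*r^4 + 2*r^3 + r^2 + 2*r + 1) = -10*r^4 - r^3 - 11*r^2 - 2*r - 3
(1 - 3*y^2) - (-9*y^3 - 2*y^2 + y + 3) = 9*y^3 - y^2 - y - 2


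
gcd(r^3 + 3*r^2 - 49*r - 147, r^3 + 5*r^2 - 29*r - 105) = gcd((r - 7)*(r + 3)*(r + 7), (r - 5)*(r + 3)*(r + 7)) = r^2 + 10*r + 21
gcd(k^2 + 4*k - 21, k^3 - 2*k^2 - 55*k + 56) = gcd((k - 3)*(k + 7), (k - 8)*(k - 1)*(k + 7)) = k + 7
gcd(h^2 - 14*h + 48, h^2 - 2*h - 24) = h - 6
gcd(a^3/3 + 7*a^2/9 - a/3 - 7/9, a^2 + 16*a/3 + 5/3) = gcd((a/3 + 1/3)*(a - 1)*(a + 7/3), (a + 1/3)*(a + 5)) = 1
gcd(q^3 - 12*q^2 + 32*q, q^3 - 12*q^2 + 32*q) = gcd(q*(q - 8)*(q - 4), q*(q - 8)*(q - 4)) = q^3 - 12*q^2 + 32*q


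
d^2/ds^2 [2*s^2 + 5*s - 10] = 4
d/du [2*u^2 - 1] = 4*u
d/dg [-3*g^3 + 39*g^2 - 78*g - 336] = -9*g^2 + 78*g - 78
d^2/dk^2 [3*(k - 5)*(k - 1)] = 6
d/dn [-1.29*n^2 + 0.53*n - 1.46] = 0.53 - 2.58*n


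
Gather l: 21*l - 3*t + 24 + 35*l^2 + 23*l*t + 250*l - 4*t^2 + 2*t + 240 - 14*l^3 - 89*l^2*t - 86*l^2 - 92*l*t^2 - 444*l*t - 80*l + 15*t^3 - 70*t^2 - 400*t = -14*l^3 + l^2*(-89*t - 51) + l*(-92*t^2 - 421*t + 191) + 15*t^3 - 74*t^2 - 401*t + 264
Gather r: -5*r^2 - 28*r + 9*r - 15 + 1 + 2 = -5*r^2 - 19*r - 12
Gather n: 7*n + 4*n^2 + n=4*n^2 + 8*n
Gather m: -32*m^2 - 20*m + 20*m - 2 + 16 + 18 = 32 - 32*m^2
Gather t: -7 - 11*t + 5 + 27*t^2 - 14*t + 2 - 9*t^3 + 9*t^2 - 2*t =-9*t^3 + 36*t^2 - 27*t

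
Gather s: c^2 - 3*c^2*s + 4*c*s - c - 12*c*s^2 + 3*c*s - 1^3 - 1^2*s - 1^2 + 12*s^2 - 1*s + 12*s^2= c^2 - c + s^2*(24 - 12*c) + s*(-3*c^2 + 7*c - 2) - 2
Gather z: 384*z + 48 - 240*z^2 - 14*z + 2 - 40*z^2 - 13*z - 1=-280*z^2 + 357*z + 49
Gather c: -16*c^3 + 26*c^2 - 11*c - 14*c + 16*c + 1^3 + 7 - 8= -16*c^3 + 26*c^2 - 9*c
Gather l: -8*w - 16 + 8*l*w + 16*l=l*(8*w + 16) - 8*w - 16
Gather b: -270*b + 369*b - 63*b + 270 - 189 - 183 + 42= 36*b - 60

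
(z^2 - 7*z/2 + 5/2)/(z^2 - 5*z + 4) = (z - 5/2)/(z - 4)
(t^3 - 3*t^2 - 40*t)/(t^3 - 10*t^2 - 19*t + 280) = t/(t - 7)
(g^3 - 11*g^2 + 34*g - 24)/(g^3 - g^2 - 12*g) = (g^2 - 7*g + 6)/(g*(g + 3))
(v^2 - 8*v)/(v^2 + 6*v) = (v - 8)/(v + 6)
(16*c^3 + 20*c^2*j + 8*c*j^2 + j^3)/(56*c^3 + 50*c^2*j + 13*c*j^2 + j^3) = (2*c + j)/(7*c + j)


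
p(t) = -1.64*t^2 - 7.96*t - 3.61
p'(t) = -3.28*t - 7.96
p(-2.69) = 5.94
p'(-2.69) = 0.86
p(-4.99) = -4.73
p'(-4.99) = 8.41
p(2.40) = -32.16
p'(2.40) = -15.83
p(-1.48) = 4.58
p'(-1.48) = -3.11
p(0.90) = -12.10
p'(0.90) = -10.91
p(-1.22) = 3.66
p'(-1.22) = -3.96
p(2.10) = -27.56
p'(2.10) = -14.85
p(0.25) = -5.70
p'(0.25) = -8.78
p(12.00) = -335.29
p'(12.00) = -47.32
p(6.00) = -110.41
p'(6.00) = -27.64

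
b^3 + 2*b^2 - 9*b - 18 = (b - 3)*(b + 2)*(b + 3)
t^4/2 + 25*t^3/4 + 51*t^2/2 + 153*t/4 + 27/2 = (t/2 + 1/4)*(t + 3)^2*(t + 6)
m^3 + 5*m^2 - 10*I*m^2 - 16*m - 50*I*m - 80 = (m + 5)*(m - 8*I)*(m - 2*I)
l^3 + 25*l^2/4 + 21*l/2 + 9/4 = (l + 1/4)*(l + 3)^2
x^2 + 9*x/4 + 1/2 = (x + 1/4)*(x + 2)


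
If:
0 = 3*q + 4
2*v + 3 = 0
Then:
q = -4/3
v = -3/2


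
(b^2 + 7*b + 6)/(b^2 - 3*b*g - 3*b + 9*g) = (b^2 + 7*b + 6)/(b^2 - 3*b*g - 3*b + 9*g)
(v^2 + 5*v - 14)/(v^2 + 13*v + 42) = (v - 2)/(v + 6)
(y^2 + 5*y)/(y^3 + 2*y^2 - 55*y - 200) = y/(y^2 - 3*y - 40)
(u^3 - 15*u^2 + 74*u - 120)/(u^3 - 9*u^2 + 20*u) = (u - 6)/u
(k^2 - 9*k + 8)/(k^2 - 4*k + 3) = (k - 8)/(k - 3)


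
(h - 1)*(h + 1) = h^2 - 1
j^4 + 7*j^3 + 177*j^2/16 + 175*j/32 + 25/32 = (j + 1/4)*(j + 1/2)*(j + 5/4)*(j + 5)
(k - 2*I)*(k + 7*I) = k^2 + 5*I*k + 14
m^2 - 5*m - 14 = (m - 7)*(m + 2)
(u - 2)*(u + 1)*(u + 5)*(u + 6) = u^4 + 10*u^3 + 17*u^2 - 52*u - 60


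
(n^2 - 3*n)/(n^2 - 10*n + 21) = n/(n - 7)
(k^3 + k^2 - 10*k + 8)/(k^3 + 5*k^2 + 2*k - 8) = (k - 2)/(k + 2)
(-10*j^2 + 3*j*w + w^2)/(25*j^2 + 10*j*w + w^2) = (-2*j + w)/(5*j + w)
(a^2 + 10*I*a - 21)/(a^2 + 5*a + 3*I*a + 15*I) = (a + 7*I)/(a + 5)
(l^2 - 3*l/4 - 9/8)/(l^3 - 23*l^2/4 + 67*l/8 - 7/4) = (8*l^2 - 6*l - 9)/(8*l^3 - 46*l^2 + 67*l - 14)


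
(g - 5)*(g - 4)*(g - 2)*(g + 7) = g^4 - 4*g^3 - 39*g^2 + 226*g - 280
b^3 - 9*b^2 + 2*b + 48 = (b - 8)*(b - 3)*(b + 2)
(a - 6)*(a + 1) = a^2 - 5*a - 6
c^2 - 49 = (c - 7)*(c + 7)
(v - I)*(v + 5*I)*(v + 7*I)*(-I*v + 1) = -I*v^4 + 12*v^3 + 34*I*v^2 + 12*v + 35*I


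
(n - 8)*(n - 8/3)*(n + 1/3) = n^3 - 31*n^2/3 + 160*n/9 + 64/9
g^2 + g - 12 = (g - 3)*(g + 4)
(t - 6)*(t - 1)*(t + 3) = t^3 - 4*t^2 - 15*t + 18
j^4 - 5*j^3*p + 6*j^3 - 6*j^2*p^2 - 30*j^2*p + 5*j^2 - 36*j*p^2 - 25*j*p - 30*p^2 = (j + 1)*(j + 5)*(j - 6*p)*(j + p)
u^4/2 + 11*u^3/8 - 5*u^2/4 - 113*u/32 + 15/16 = (u/2 + 1)*(u - 3/2)*(u - 1/4)*(u + 5/2)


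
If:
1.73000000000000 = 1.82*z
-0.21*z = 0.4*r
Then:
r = -0.50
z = 0.95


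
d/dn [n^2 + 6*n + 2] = 2*n + 6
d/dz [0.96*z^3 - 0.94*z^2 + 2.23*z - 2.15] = 2.88*z^2 - 1.88*z + 2.23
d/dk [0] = 0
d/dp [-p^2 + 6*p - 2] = 6 - 2*p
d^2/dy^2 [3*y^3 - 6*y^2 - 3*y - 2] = 18*y - 12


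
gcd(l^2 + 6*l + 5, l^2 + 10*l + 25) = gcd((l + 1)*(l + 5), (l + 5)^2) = l + 5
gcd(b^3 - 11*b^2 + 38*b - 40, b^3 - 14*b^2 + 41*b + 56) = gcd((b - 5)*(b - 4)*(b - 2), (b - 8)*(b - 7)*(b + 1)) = 1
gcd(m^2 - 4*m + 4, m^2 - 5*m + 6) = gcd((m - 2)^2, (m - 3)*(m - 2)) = m - 2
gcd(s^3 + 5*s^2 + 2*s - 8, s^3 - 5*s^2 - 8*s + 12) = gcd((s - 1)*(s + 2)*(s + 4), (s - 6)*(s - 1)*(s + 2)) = s^2 + s - 2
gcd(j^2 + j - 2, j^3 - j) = j - 1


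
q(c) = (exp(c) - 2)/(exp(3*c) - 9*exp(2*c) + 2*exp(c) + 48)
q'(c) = (exp(c) - 2)*(-3*exp(3*c) + 18*exp(2*c) - 2*exp(c))/(exp(3*c) - 9*exp(2*c) + 2*exp(c) + 48)^2 + exp(c)/(exp(3*c) - 9*exp(2*c) + 2*exp(c) + 48)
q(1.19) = -0.18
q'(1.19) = 1.59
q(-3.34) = -0.04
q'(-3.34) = 0.00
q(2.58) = 0.01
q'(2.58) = -0.05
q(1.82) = -0.09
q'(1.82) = -0.19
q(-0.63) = -0.03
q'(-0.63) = 0.01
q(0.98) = 0.08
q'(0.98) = 0.95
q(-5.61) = -0.04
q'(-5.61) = 0.00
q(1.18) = -0.20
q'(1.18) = 2.00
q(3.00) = 0.00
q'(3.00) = -0.01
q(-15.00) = -0.04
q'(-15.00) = 0.00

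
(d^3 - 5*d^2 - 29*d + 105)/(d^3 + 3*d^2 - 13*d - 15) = (d - 7)/(d + 1)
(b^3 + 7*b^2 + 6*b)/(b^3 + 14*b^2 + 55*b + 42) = b/(b + 7)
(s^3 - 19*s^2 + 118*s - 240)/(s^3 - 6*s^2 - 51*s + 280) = (s - 6)/(s + 7)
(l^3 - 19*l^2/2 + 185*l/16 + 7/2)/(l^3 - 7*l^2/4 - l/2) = (l^2 - 39*l/4 + 14)/(l*(l - 2))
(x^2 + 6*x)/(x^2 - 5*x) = (x + 6)/(x - 5)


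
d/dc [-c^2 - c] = -2*c - 1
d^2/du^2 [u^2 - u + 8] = 2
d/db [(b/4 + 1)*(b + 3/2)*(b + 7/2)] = 3*b^2/4 + 9*b/2 + 101/16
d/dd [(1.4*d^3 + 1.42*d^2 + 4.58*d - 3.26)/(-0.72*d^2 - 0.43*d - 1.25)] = (-1.008*d^4 - 1.204*d^3 - 2.563*d^2 - 8.2444*d - 7.1268)/(0.5184*d^4 + 0.6192*d^3 + 1.9849*d^2 + 1.075*d + 1.5625)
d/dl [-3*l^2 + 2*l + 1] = 2 - 6*l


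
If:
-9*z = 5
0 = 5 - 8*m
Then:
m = 5/8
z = -5/9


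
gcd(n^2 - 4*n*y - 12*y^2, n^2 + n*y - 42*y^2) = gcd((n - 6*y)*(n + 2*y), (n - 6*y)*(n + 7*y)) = -n + 6*y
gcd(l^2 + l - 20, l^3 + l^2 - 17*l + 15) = l + 5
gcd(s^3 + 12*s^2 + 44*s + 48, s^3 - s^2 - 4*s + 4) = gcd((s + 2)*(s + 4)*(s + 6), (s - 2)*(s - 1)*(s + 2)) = s + 2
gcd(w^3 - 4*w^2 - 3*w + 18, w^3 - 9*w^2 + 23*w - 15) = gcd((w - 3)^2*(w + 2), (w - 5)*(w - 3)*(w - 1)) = w - 3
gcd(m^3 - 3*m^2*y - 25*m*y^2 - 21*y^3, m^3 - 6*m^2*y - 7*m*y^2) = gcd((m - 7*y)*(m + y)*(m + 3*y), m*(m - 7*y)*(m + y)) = -m^2 + 6*m*y + 7*y^2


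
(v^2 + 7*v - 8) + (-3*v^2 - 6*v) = -2*v^2 + v - 8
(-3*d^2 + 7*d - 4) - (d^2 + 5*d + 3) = -4*d^2 + 2*d - 7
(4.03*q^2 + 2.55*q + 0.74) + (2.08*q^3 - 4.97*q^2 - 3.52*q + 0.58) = 2.08*q^3 - 0.94*q^2 - 0.97*q + 1.32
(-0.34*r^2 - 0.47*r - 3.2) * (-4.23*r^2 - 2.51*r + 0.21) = 1.4382*r^4 + 2.8415*r^3 + 14.6443*r^2 + 7.9333*r - 0.672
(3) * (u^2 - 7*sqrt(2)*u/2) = 3*u^2 - 21*sqrt(2)*u/2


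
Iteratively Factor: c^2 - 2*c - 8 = (c + 2)*(c - 4)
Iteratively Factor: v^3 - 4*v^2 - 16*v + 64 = (v - 4)*(v^2 - 16) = (v - 4)^2*(v + 4)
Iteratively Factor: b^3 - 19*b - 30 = (b + 2)*(b^2 - 2*b - 15) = (b - 5)*(b + 2)*(b + 3)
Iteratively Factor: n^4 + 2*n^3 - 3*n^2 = (n)*(n^3 + 2*n^2 - 3*n) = n*(n + 3)*(n^2 - n) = n*(n - 1)*(n + 3)*(n)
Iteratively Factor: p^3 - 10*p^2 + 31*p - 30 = (p - 5)*(p^2 - 5*p + 6) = (p - 5)*(p - 3)*(p - 2)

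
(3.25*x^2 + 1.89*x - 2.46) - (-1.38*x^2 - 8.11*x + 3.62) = 4.63*x^2 + 10.0*x - 6.08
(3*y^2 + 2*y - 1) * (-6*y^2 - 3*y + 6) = -18*y^4 - 21*y^3 + 18*y^2 + 15*y - 6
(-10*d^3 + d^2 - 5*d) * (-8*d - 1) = 80*d^4 + 2*d^3 + 39*d^2 + 5*d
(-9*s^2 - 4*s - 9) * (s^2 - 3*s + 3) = -9*s^4 + 23*s^3 - 24*s^2 + 15*s - 27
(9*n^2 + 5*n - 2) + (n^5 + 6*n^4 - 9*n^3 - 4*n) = n^5 + 6*n^4 - 9*n^3 + 9*n^2 + n - 2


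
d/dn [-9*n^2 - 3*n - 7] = -18*n - 3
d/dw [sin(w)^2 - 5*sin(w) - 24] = (2*sin(w) - 5)*cos(w)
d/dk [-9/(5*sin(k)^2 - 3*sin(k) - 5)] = 9*(10*sin(k) - 3)*cos(k)/(3*sin(k) + 5*cos(k)^2)^2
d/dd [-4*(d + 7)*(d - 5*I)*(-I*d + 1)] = 12*I*d^2 + d*(32 + 56*I) + 112 + 20*I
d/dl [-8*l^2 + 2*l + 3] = 2 - 16*l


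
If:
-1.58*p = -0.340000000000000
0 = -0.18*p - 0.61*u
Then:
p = 0.22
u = -0.06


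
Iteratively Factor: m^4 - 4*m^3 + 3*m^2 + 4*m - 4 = (m - 2)*(m^3 - 2*m^2 - m + 2) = (m - 2)*(m + 1)*(m^2 - 3*m + 2) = (m - 2)*(m - 1)*(m + 1)*(m - 2)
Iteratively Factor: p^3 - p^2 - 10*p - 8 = (p - 4)*(p^2 + 3*p + 2) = (p - 4)*(p + 2)*(p + 1)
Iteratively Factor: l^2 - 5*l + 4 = (l - 1)*(l - 4)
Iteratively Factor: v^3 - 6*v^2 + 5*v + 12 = (v + 1)*(v^2 - 7*v + 12) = (v - 3)*(v + 1)*(v - 4)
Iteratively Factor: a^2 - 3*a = (a)*(a - 3)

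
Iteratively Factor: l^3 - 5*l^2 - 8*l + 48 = (l + 3)*(l^2 - 8*l + 16) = (l - 4)*(l + 3)*(l - 4)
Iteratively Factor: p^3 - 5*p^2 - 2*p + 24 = (p + 2)*(p^2 - 7*p + 12) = (p - 3)*(p + 2)*(p - 4)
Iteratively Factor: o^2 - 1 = (o + 1)*(o - 1)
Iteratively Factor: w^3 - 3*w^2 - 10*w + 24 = (w - 2)*(w^2 - w - 12) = (w - 4)*(w - 2)*(w + 3)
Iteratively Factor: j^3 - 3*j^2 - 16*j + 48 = (j - 4)*(j^2 + j - 12) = (j - 4)*(j - 3)*(j + 4)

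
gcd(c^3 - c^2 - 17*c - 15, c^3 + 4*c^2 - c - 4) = c + 1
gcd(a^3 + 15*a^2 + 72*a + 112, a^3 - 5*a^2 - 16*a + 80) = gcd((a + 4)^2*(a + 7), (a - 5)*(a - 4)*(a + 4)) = a + 4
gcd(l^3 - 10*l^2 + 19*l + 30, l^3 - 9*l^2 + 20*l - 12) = l - 6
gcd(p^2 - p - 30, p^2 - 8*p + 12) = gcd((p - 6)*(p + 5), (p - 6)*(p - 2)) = p - 6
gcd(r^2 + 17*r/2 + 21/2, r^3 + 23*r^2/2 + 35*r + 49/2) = r + 7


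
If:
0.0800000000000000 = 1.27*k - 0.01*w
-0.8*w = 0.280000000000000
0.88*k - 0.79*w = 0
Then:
No Solution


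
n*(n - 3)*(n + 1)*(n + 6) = n^4 + 4*n^3 - 15*n^2 - 18*n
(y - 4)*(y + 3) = y^2 - y - 12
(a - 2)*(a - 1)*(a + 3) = a^3 - 7*a + 6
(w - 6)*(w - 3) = w^2 - 9*w + 18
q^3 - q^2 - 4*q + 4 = (q - 2)*(q - 1)*(q + 2)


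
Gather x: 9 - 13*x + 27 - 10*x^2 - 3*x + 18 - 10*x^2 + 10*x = -20*x^2 - 6*x + 54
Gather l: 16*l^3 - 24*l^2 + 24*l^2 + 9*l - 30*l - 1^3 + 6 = 16*l^3 - 21*l + 5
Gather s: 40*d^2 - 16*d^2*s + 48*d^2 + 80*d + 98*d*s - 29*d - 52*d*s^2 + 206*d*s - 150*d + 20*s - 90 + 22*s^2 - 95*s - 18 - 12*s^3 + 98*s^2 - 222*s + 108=88*d^2 - 99*d - 12*s^3 + s^2*(120 - 52*d) + s*(-16*d^2 + 304*d - 297)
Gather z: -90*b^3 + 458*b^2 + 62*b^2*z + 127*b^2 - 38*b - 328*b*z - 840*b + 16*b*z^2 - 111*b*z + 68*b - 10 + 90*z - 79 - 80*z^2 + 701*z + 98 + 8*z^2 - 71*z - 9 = -90*b^3 + 585*b^2 - 810*b + z^2*(16*b - 72) + z*(62*b^2 - 439*b + 720)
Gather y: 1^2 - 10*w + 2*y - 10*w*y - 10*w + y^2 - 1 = -20*w + y^2 + y*(2 - 10*w)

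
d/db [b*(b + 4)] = 2*b + 4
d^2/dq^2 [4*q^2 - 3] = 8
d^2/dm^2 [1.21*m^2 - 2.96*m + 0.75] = 2.42000000000000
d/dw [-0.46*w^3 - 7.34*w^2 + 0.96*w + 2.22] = -1.38*w^2 - 14.68*w + 0.96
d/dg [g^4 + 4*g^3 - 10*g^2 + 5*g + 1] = 4*g^3 + 12*g^2 - 20*g + 5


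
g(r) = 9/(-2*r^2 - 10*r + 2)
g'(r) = 9*(4*r + 10)/(-2*r^2 - 10*r + 2)^2 = 9*(2*r + 5)/(2*(r^2 + 5*r - 1)^2)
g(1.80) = -0.40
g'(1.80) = 0.31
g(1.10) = -0.79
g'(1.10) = 0.99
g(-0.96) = 0.92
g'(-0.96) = 0.58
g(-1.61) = 0.70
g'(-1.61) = 0.19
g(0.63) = -1.77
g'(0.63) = 4.34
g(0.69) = -1.54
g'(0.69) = 3.35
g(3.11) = -0.19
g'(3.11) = 0.09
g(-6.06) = -0.83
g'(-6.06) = -1.09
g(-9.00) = -0.13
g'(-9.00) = -0.05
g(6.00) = -0.07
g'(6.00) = 0.02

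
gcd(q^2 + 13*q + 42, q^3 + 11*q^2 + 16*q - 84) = q^2 + 13*q + 42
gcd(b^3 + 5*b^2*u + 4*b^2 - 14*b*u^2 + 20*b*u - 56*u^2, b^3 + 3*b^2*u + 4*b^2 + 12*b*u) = b + 4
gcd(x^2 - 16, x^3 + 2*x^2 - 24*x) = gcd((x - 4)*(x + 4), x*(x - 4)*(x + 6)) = x - 4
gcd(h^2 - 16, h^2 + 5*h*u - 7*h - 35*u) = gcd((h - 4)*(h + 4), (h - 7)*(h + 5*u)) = 1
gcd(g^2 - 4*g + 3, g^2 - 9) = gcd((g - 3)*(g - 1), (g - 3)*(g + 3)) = g - 3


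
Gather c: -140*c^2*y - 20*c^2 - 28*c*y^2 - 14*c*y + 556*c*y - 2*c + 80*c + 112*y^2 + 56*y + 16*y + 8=c^2*(-140*y - 20) + c*(-28*y^2 + 542*y + 78) + 112*y^2 + 72*y + 8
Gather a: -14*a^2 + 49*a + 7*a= -14*a^2 + 56*a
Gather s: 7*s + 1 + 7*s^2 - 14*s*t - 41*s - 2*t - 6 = 7*s^2 + s*(-14*t - 34) - 2*t - 5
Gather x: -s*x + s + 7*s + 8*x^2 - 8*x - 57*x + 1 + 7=8*s + 8*x^2 + x*(-s - 65) + 8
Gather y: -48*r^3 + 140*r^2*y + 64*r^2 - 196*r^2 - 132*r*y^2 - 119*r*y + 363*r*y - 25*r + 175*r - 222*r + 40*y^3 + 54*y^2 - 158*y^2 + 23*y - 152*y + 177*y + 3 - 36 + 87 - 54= -48*r^3 - 132*r^2 - 72*r + 40*y^3 + y^2*(-132*r - 104) + y*(140*r^2 + 244*r + 48)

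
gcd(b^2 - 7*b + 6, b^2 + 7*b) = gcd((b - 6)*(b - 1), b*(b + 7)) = 1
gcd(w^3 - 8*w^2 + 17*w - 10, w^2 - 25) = w - 5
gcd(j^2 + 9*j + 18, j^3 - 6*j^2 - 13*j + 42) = j + 3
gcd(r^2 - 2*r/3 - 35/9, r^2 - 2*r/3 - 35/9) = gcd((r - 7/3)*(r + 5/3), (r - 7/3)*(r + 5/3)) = r^2 - 2*r/3 - 35/9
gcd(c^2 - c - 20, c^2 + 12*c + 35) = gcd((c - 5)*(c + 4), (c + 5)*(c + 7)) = 1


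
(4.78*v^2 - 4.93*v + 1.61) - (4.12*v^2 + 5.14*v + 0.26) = 0.66*v^2 - 10.07*v + 1.35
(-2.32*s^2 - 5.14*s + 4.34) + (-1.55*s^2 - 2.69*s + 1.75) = -3.87*s^2 - 7.83*s + 6.09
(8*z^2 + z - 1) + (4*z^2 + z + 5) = 12*z^2 + 2*z + 4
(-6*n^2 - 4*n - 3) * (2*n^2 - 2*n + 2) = -12*n^4 + 4*n^3 - 10*n^2 - 2*n - 6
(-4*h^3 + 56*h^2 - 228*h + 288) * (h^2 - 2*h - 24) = -4*h^5 + 64*h^4 - 244*h^3 - 600*h^2 + 4896*h - 6912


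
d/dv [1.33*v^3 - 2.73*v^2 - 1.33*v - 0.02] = 3.99*v^2 - 5.46*v - 1.33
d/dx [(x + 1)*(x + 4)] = 2*x + 5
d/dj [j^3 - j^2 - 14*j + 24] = 3*j^2 - 2*j - 14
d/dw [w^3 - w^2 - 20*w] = 3*w^2 - 2*w - 20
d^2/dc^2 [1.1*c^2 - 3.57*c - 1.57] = 2.20000000000000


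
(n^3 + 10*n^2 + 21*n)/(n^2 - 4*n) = (n^2 + 10*n + 21)/(n - 4)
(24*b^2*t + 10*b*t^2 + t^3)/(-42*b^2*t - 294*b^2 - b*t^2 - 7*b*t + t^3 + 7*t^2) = t*(4*b + t)/(-7*b*t - 49*b + t^2 + 7*t)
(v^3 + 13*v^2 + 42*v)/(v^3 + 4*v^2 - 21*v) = (v + 6)/(v - 3)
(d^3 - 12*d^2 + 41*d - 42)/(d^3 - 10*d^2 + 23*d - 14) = (d - 3)/(d - 1)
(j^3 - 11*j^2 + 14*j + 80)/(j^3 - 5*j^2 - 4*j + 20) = (j - 8)/(j - 2)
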